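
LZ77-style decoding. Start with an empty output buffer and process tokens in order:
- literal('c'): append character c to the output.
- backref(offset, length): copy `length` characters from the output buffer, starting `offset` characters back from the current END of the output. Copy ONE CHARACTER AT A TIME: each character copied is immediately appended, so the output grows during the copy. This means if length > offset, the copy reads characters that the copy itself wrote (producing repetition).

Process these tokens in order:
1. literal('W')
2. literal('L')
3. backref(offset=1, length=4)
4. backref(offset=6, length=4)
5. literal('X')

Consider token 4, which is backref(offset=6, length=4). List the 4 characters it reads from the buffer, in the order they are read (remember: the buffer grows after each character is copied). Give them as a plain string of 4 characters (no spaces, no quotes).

Token 1: literal('W'). Output: "W"
Token 2: literal('L'). Output: "WL"
Token 3: backref(off=1, len=4) (overlapping!). Copied 'LLLL' from pos 1. Output: "WLLLLL"
Token 4: backref(off=6, len=4). Buffer before: "WLLLLL" (len 6)
  byte 1: read out[0]='W', append. Buffer now: "WLLLLLW"
  byte 2: read out[1]='L', append. Buffer now: "WLLLLLWL"
  byte 3: read out[2]='L', append. Buffer now: "WLLLLLWLL"
  byte 4: read out[3]='L', append. Buffer now: "WLLLLLWLLL"

Answer: WLLL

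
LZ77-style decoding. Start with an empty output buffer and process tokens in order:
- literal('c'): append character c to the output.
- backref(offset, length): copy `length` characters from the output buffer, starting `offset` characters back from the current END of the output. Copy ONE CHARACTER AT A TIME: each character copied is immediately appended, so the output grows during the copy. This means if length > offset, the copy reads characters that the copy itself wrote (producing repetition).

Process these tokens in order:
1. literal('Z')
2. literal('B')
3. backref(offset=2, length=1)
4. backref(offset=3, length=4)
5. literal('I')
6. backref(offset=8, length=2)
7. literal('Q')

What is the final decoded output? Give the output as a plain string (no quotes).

Answer: ZBZZBZZIZBQ

Derivation:
Token 1: literal('Z'). Output: "Z"
Token 2: literal('B'). Output: "ZB"
Token 3: backref(off=2, len=1). Copied 'Z' from pos 0. Output: "ZBZ"
Token 4: backref(off=3, len=4) (overlapping!). Copied 'ZBZZ' from pos 0. Output: "ZBZZBZZ"
Token 5: literal('I'). Output: "ZBZZBZZI"
Token 6: backref(off=8, len=2). Copied 'ZB' from pos 0. Output: "ZBZZBZZIZB"
Token 7: literal('Q'). Output: "ZBZZBZZIZBQ"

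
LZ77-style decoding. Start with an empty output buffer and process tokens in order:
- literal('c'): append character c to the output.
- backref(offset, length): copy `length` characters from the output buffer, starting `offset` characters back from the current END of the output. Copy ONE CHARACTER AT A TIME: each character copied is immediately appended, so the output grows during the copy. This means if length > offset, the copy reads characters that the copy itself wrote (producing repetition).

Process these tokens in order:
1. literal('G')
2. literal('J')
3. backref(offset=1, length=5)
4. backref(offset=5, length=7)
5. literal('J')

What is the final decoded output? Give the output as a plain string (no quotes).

Token 1: literal('G'). Output: "G"
Token 2: literal('J'). Output: "GJ"
Token 3: backref(off=1, len=5) (overlapping!). Copied 'JJJJJ' from pos 1. Output: "GJJJJJJ"
Token 4: backref(off=5, len=7) (overlapping!). Copied 'JJJJJJJ' from pos 2. Output: "GJJJJJJJJJJJJJ"
Token 5: literal('J'). Output: "GJJJJJJJJJJJJJJ"

Answer: GJJJJJJJJJJJJJJ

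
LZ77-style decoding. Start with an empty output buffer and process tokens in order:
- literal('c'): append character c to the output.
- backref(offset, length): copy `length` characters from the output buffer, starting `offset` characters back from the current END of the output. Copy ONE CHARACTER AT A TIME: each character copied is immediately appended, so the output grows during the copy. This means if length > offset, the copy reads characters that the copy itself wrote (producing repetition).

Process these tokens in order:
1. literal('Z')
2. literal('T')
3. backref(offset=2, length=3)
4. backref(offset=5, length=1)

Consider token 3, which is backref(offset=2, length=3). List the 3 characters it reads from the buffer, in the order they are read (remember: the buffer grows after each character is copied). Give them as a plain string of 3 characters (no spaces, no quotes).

Token 1: literal('Z'). Output: "Z"
Token 2: literal('T'). Output: "ZT"
Token 3: backref(off=2, len=3). Buffer before: "ZT" (len 2)
  byte 1: read out[0]='Z', append. Buffer now: "ZTZ"
  byte 2: read out[1]='T', append. Buffer now: "ZTZT"
  byte 3: read out[2]='Z', append. Buffer now: "ZTZTZ"

Answer: ZTZ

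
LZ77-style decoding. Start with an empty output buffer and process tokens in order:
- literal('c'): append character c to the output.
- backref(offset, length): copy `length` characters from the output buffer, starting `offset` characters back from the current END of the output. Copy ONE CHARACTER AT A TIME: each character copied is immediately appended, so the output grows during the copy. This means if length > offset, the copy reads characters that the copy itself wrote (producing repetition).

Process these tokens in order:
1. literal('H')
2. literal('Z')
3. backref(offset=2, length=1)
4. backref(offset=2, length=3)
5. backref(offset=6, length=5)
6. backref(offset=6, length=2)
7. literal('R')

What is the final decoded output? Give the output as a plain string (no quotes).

Answer: HZHZHZHZHZHZHR

Derivation:
Token 1: literal('H'). Output: "H"
Token 2: literal('Z'). Output: "HZ"
Token 3: backref(off=2, len=1). Copied 'H' from pos 0. Output: "HZH"
Token 4: backref(off=2, len=3) (overlapping!). Copied 'ZHZ' from pos 1. Output: "HZHZHZ"
Token 5: backref(off=6, len=5). Copied 'HZHZH' from pos 0. Output: "HZHZHZHZHZH"
Token 6: backref(off=6, len=2). Copied 'ZH' from pos 5. Output: "HZHZHZHZHZHZH"
Token 7: literal('R'). Output: "HZHZHZHZHZHZHR"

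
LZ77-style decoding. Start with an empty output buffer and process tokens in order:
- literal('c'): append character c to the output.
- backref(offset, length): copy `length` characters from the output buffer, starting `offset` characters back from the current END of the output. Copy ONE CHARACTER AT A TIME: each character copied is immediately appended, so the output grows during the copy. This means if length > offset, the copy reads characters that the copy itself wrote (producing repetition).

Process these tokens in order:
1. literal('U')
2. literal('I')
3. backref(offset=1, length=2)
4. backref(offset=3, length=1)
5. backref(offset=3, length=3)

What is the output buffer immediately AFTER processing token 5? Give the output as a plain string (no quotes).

Answer: UIIIIIII

Derivation:
Token 1: literal('U'). Output: "U"
Token 2: literal('I'). Output: "UI"
Token 3: backref(off=1, len=2) (overlapping!). Copied 'II' from pos 1. Output: "UIII"
Token 4: backref(off=3, len=1). Copied 'I' from pos 1. Output: "UIIII"
Token 5: backref(off=3, len=3). Copied 'III' from pos 2. Output: "UIIIIIII"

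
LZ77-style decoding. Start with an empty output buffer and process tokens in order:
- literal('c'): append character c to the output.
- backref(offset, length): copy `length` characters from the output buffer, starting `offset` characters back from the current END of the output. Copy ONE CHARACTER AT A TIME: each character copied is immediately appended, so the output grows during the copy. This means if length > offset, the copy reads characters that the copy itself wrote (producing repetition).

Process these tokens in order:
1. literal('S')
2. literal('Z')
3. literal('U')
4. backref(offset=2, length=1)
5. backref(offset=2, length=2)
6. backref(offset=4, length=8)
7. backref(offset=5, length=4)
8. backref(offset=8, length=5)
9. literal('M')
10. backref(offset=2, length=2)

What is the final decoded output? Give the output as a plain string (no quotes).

Token 1: literal('S'). Output: "S"
Token 2: literal('Z'). Output: "SZ"
Token 3: literal('U'). Output: "SZU"
Token 4: backref(off=2, len=1). Copied 'Z' from pos 1. Output: "SZUZ"
Token 5: backref(off=2, len=2). Copied 'UZ' from pos 2. Output: "SZUZUZ"
Token 6: backref(off=4, len=8) (overlapping!). Copied 'UZUZUZUZ' from pos 2. Output: "SZUZUZUZUZUZUZ"
Token 7: backref(off=5, len=4). Copied 'ZUZU' from pos 9. Output: "SZUZUZUZUZUZUZZUZU"
Token 8: backref(off=8, len=5). Copied 'UZUZZ' from pos 10. Output: "SZUZUZUZUZUZUZZUZUUZUZZ"
Token 9: literal('M'). Output: "SZUZUZUZUZUZUZZUZUUZUZZM"
Token 10: backref(off=2, len=2). Copied 'ZM' from pos 22. Output: "SZUZUZUZUZUZUZZUZUUZUZZMZM"

Answer: SZUZUZUZUZUZUZZUZUUZUZZMZM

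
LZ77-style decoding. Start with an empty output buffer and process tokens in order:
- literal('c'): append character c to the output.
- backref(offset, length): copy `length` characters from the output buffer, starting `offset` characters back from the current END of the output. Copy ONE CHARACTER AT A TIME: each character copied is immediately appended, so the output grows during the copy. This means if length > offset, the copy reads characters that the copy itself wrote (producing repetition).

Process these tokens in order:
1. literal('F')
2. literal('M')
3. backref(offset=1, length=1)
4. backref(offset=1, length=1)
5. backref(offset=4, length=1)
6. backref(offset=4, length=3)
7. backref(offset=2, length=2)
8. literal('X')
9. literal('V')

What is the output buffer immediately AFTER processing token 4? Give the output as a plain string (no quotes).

Token 1: literal('F'). Output: "F"
Token 2: literal('M'). Output: "FM"
Token 3: backref(off=1, len=1). Copied 'M' from pos 1. Output: "FMM"
Token 4: backref(off=1, len=1). Copied 'M' from pos 2. Output: "FMMM"

Answer: FMMM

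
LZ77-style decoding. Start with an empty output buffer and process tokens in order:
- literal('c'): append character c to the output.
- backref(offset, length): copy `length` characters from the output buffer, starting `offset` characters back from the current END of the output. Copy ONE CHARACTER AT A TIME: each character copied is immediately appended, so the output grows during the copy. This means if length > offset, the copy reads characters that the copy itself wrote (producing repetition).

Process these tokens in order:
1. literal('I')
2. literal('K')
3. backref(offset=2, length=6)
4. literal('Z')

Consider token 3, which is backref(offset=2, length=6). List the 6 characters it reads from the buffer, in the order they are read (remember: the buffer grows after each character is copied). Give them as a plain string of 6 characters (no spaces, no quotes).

Answer: IKIKIK

Derivation:
Token 1: literal('I'). Output: "I"
Token 2: literal('K'). Output: "IK"
Token 3: backref(off=2, len=6). Buffer before: "IK" (len 2)
  byte 1: read out[0]='I', append. Buffer now: "IKI"
  byte 2: read out[1]='K', append. Buffer now: "IKIK"
  byte 3: read out[2]='I', append. Buffer now: "IKIKI"
  byte 4: read out[3]='K', append. Buffer now: "IKIKIK"
  byte 5: read out[4]='I', append. Buffer now: "IKIKIKI"
  byte 6: read out[5]='K', append. Buffer now: "IKIKIKIK"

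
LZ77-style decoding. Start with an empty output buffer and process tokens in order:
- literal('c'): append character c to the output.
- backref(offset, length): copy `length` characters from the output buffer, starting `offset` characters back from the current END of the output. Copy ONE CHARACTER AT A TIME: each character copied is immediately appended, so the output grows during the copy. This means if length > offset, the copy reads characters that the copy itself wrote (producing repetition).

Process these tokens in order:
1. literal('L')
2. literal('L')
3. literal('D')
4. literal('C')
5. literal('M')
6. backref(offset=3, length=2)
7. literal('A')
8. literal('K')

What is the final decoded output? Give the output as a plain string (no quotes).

Answer: LLDCMDCAK

Derivation:
Token 1: literal('L'). Output: "L"
Token 2: literal('L'). Output: "LL"
Token 3: literal('D'). Output: "LLD"
Token 4: literal('C'). Output: "LLDC"
Token 5: literal('M'). Output: "LLDCM"
Token 6: backref(off=3, len=2). Copied 'DC' from pos 2. Output: "LLDCMDC"
Token 7: literal('A'). Output: "LLDCMDCA"
Token 8: literal('K'). Output: "LLDCMDCAK"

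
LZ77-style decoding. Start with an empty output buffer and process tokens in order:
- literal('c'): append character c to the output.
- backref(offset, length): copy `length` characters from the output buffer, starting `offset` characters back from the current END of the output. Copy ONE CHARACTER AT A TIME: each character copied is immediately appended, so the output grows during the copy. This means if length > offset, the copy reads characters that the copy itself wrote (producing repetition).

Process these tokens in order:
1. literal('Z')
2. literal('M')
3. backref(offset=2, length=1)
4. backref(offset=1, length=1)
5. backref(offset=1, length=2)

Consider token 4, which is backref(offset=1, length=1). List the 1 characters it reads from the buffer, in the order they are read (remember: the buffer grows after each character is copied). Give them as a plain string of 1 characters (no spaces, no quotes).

Token 1: literal('Z'). Output: "Z"
Token 2: literal('M'). Output: "ZM"
Token 3: backref(off=2, len=1). Copied 'Z' from pos 0. Output: "ZMZ"
Token 4: backref(off=1, len=1). Buffer before: "ZMZ" (len 3)
  byte 1: read out[2]='Z', append. Buffer now: "ZMZZ"

Answer: Z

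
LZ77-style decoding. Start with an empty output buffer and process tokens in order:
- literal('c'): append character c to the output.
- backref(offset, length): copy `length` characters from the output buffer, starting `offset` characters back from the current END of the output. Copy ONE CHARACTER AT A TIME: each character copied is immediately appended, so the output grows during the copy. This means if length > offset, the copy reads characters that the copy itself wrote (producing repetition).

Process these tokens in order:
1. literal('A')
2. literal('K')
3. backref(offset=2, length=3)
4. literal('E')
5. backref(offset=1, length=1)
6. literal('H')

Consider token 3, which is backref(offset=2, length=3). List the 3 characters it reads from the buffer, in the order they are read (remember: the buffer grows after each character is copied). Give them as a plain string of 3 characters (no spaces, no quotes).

Token 1: literal('A'). Output: "A"
Token 2: literal('K'). Output: "AK"
Token 3: backref(off=2, len=3). Buffer before: "AK" (len 2)
  byte 1: read out[0]='A', append. Buffer now: "AKA"
  byte 2: read out[1]='K', append. Buffer now: "AKAK"
  byte 3: read out[2]='A', append. Buffer now: "AKAKA"

Answer: AKA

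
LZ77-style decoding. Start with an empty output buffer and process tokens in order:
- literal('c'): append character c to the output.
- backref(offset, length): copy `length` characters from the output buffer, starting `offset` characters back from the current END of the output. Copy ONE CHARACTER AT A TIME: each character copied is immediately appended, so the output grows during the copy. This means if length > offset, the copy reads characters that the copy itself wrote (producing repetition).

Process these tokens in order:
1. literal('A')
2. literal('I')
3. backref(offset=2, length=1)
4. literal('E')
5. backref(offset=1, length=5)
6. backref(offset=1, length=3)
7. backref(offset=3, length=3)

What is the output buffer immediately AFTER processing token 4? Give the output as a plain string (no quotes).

Token 1: literal('A'). Output: "A"
Token 2: literal('I'). Output: "AI"
Token 3: backref(off=2, len=1). Copied 'A' from pos 0. Output: "AIA"
Token 4: literal('E'). Output: "AIAE"

Answer: AIAE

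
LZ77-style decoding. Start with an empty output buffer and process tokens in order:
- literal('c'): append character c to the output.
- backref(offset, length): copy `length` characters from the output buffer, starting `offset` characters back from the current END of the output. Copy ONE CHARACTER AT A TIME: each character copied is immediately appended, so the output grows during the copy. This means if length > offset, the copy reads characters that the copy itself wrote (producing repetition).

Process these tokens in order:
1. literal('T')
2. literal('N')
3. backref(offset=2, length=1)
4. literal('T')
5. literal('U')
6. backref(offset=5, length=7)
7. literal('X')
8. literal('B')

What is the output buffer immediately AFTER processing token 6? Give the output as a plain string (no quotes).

Answer: TNTTUTNTTUTN

Derivation:
Token 1: literal('T'). Output: "T"
Token 2: literal('N'). Output: "TN"
Token 3: backref(off=2, len=1). Copied 'T' from pos 0. Output: "TNT"
Token 4: literal('T'). Output: "TNTT"
Token 5: literal('U'). Output: "TNTTU"
Token 6: backref(off=5, len=7) (overlapping!). Copied 'TNTTUTN' from pos 0. Output: "TNTTUTNTTUTN"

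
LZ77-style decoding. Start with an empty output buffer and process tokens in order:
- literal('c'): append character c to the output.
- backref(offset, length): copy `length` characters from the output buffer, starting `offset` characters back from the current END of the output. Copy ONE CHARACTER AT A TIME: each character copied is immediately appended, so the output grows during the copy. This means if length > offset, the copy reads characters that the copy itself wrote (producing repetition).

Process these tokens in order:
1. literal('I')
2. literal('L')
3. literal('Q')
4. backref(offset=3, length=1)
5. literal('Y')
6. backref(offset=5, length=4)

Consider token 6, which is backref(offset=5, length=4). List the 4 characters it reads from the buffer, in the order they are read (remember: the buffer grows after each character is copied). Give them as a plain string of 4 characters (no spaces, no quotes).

Answer: ILQI

Derivation:
Token 1: literal('I'). Output: "I"
Token 2: literal('L'). Output: "IL"
Token 3: literal('Q'). Output: "ILQ"
Token 4: backref(off=3, len=1). Copied 'I' from pos 0. Output: "ILQI"
Token 5: literal('Y'). Output: "ILQIY"
Token 6: backref(off=5, len=4). Buffer before: "ILQIY" (len 5)
  byte 1: read out[0]='I', append. Buffer now: "ILQIYI"
  byte 2: read out[1]='L', append. Buffer now: "ILQIYIL"
  byte 3: read out[2]='Q', append. Buffer now: "ILQIYILQ"
  byte 4: read out[3]='I', append. Buffer now: "ILQIYILQI"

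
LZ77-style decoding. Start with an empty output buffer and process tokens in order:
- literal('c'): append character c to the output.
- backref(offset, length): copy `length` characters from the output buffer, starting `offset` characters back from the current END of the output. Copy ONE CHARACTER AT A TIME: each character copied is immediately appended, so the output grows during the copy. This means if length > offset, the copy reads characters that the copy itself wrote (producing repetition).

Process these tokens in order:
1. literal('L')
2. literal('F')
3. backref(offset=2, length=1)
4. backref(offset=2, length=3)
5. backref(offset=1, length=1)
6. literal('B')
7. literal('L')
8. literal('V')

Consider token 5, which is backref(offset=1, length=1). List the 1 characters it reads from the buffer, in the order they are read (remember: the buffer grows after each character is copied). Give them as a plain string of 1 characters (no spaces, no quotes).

Token 1: literal('L'). Output: "L"
Token 2: literal('F'). Output: "LF"
Token 3: backref(off=2, len=1). Copied 'L' from pos 0. Output: "LFL"
Token 4: backref(off=2, len=3) (overlapping!). Copied 'FLF' from pos 1. Output: "LFLFLF"
Token 5: backref(off=1, len=1). Buffer before: "LFLFLF" (len 6)
  byte 1: read out[5]='F', append. Buffer now: "LFLFLFF"

Answer: F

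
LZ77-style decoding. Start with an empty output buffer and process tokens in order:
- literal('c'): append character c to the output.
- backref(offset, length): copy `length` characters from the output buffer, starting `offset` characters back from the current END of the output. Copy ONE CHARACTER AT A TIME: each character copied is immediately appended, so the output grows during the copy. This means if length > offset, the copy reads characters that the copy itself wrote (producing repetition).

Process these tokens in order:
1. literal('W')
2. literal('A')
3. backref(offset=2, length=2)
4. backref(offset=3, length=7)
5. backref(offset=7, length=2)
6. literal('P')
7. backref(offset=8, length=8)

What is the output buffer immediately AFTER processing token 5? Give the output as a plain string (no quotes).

Answer: WAWAAWAAWAAAW

Derivation:
Token 1: literal('W'). Output: "W"
Token 2: literal('A'). Output: "WA"
Token 3: backref(off=2, len=2). Copied 'WA' from pos 0. Output: "WAWA"
Token 4: backref(off=3, len=7) (overlapping!). Copied 'AWAAWAA' from pos 1. Output: "WAWAAWAAWAA"
Token 5: backref(off=7, len=2). Copied 'AW' from pos 4. Output: "WAWAAWAAWAAAW"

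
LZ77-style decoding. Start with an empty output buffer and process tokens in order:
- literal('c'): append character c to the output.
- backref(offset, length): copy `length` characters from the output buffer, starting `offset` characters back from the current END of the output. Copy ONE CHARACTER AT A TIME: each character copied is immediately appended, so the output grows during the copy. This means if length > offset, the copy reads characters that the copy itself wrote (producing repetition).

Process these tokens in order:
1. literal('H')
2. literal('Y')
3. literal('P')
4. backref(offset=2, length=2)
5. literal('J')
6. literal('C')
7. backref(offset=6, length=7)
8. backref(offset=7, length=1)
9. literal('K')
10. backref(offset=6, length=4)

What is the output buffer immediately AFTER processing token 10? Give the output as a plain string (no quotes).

Token 1: literal('H'). Output: "H"
Token 2: literal('Y'). Output: "HY"
Token 3: literal('P'). Output: "HYP"
Token 4: backref(off=2, len=2). Copied 'YP' from pos 1. Output: "HYPYP"
Token 5: literal('J'). Output: "HYPYPJ"
Token 6: literal('C'). Output: "HYPYPJC"
Token 7: backref(off=6, len=7) (overlapping!). Copied 'YPYPJCY' from pos 1. Output: "HYPYPJCYPYPJCY"
Token 8: backref(off=7, len=1). Copied 'Y' from pos 7. Output: "HYPYPJCYPYPJCYY"
Token 9: literal('K'). Output: "HYPYPJCYPYPJCYYK"
Token 10: backref(off=6, len=4). Copied 'PJCY' from pos 10. Output: "HYPYPJCYPYPJCYYKPJCY"

Answer: HYPYPJCYPYPJCYYKPJCY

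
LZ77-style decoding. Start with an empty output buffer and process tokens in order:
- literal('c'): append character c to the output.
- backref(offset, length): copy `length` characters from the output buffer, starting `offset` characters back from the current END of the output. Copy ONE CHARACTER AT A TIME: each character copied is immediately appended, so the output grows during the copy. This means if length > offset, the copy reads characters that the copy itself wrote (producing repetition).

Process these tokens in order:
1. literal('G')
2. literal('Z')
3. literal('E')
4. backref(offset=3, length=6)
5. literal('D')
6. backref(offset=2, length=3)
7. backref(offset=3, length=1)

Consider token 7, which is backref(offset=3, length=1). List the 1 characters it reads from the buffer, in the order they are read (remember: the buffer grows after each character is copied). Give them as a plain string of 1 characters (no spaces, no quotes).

Token 1: literal('G'). Output: "G"
Token 2: literal('Z'). Output: "GZ"
Token 3: literal('E'). Output: "GZE"
Token 4: backref(off=3, len=6) (overlapping!). Copied 'GZEGZE' from pos 0. Output: "GZEGZEGZE"
Token 5: literal('D'). Output: "GZEGZEGZED"
Token 6: backref(off=2, len=3) (overlapping!). Copied 'EDE' from pos 8. Output: "GZEGZEGZEDEDE"
Token 7: backref(off=3, len=1). Buffer before: "GZEGZEGZEDEDE" (len 13)
  byte 1: read out[10]='E', append. Buffer now: "GZEGZEGZEDEDEE"

Answer: E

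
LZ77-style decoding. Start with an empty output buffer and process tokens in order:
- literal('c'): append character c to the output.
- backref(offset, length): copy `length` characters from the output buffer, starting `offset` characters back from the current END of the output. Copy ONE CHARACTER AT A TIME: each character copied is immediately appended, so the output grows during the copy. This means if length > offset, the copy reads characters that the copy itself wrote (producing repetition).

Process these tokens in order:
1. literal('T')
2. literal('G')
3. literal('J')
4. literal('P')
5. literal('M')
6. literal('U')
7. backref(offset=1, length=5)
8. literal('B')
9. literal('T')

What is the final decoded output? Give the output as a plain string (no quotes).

Answer: TGJPMUUUUUUBT

Derivation:
Token 1: literal('T'). Output: "T"
Token 2: literal('G'). Output: "TG"
Token 3: literal('J'). Output: "TGJ"
Token 4: literal('P'). Output: "TGJP"
Token 5: literal('M'). Output: "TGJPM"
Token 6: literal('U'). Output: "TGJPMU"
Token 7: backref(off=1, len=5) (overlapping!). Copied 'UUUUU' from pos 5. Output: "TGJPMUUUUUU"
Token 8: literal('B'). Output: "TGJPMUUUUUUB"
Token 9: literal('T'). Output: "TGJPMUUUUUUBT"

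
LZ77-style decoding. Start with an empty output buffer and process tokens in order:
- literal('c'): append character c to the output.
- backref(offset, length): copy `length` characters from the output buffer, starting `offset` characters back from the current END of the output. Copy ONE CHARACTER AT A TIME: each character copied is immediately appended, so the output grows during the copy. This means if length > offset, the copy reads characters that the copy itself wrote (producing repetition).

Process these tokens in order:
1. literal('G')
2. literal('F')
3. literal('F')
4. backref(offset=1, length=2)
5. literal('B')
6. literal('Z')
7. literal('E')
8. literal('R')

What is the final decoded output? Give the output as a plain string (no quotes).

Token 1: literal('G'). Output: "G"
Token 2: literal('F'). Output: "GF"
Token 3: literal('F'). Output: "GFF"
Token 4: backref(off=1, len=2) (overlapping!). Copied 'FF' from pos 2. Output: "GFFFF"
Token 5: literal('B'). Output: "GFFFFB"
Token 6: literal('Z'). Output: "GFFFFBZ"
Token 7: literal('E'). Output: "GFFFFBZE"
Token 8: literal('R'). Output: "GFFFFBZER"

Answer: GFFFFBZER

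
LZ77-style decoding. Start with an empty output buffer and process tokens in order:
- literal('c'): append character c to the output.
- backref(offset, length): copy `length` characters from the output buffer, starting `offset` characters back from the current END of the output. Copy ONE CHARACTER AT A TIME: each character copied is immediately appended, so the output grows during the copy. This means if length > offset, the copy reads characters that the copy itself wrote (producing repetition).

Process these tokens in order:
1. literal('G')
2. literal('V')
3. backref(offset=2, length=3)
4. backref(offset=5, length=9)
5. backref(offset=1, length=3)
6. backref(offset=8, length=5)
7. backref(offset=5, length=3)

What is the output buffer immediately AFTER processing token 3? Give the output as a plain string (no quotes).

Answer: GVGVG

Derivation:
Token 1: literal('G'). Output: "G"
Token 2: literal('V'). Output: "GV"
Token 3: backref(off=2, len=3) (overlapping!). Copied 'GVG' from pos 0. Output: "GVGVG"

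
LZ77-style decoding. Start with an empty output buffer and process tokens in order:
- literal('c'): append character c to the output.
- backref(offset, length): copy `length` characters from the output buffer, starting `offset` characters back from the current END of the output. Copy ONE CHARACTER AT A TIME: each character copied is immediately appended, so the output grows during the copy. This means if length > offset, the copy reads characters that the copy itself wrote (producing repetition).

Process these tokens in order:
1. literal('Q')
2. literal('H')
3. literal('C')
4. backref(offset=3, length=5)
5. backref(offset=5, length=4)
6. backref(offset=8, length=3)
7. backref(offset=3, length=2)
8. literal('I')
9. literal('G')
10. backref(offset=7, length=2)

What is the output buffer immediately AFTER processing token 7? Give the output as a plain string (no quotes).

Answer: QHCQHCQHQHCQHCQHC

Derivation:
Token 1: literal('Q'). Output: "Q"
Token 2: literal('H'). Output: "QH"
Token 3: literal('C'). Output: "QHC"
Token 4: backref(off=3, len=5) (overlapping!). Copied 'QHCQH' from pos 0. Output: "QHCQHCQH"
Token 5: backref(off=5, len=4). Copied 'QHCQ' from pos 3. Output: "QHCQHCQHQHCQ"
Token 6: backref(off=8, len=3). Copied 'HCQ' from pos 4. Output: "QHCQHCQHQHCQHCQ"
Token 7: backref(off=3, len=2). Copied 'HC' from pos 12. Output: "QHCQHCQHQHCQHCQHC"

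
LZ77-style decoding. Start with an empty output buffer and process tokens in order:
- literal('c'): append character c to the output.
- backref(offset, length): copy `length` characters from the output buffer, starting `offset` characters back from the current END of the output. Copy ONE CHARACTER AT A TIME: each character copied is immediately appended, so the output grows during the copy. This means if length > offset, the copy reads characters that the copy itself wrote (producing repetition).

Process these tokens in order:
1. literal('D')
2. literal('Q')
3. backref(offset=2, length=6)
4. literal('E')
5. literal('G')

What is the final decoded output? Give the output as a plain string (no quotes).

Answer: DQDQDQDQEG

Derivation:
Token 1: literal('D'). Output: "D"
Token 2: literal('Q'). Output: "DQ"
Token 3: backref(off=2, len=6) (overlapping!). Copied 'DQDQDQ' from pos 0. Output: "DQDQDQDQ"
Token 4: literal('E'). Output: "DQDQDQDQE"
Token 5: literal('G'). Output: "DQDQDQDQEG"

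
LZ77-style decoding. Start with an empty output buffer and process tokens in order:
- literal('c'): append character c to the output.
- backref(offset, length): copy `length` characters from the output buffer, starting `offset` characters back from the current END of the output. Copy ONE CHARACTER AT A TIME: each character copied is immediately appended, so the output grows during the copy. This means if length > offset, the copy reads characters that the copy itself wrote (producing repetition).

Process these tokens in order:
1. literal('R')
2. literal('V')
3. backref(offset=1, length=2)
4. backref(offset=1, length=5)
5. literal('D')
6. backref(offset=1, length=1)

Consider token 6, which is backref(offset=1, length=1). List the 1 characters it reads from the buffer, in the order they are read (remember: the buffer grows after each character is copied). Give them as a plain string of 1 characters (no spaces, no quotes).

Answer: D

Derivation:
Token 1: literal('R'). Output: "R"
Token 2: literal('V'). Output: "RV"
Token 3: backref(off=1, len=2) (overlapping!). Copied 'VV' from pos 1. Output: "RVVV"
Token 4: backref(off=1, len=5) (overlapping!). Copied 'VVVVV' from pos 3. Output: "RVVVVVVVV"
Token 5: literal('D'). Output: "RVVVVVVVVD"
Token 6: backref(off=1, len=1). Buffer before: "RVVVVVVVVD" (len 10)
  byte 1: read out[9]='D', append. Buffer now: "RVVVVVVVVDD"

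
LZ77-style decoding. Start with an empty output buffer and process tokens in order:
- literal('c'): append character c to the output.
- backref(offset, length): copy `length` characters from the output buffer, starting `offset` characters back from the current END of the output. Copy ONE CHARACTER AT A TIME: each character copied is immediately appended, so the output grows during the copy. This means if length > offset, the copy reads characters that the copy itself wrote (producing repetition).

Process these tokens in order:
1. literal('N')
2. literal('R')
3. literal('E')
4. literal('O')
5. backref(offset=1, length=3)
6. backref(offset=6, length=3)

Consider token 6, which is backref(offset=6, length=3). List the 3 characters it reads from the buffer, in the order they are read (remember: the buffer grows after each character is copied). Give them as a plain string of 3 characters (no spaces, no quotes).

Token 1: literal('N'). Output: "N"
Token 2: literal('R'). Output: "NR"
Token 3: literal('E'). Output: "NRE"
Token 4: literal('O'). Output: "NREO"
Token 5: backref(off=1, len=3) (overlapping!). Copied 'OOO' from pos 3. Output: "NREOOOO"
Token 6: backref(off=6, len=3). Buffer before: "NREOOOO" (len 7)
  byte 1: read out[1]='R', append. Buffer now: "NREOOOOR"
  byte 2: read out[2]='E', append. Buffer now: "NREOOOORE"
  byte 3: read out[3]='O', append. Buffer now: "NREOOOOREO"

Answer: REO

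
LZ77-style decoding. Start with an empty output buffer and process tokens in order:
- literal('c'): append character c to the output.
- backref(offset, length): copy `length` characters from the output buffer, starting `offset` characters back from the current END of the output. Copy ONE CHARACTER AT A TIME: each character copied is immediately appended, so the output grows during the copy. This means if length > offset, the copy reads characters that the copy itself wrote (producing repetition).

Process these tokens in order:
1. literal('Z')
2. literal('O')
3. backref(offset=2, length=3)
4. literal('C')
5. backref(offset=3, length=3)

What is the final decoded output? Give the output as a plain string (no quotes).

Answer: ZOZOZCOZC

Derivation:
Token 1: literal('Z'). Output: "Z"
Token 2: literal('O'). Output: "ZO"
Token 3: backref(off=2, len=3) (overlapping!). Copied 'ZOZ' from pos 0. Output: "ZOZOZ"
Token 4: literal('C'). Output: "ZOZOZC"
Token 5: backref(off=3, len=3). Copied 'OZC' from pos 3. Output: "ZOZOZCOZC"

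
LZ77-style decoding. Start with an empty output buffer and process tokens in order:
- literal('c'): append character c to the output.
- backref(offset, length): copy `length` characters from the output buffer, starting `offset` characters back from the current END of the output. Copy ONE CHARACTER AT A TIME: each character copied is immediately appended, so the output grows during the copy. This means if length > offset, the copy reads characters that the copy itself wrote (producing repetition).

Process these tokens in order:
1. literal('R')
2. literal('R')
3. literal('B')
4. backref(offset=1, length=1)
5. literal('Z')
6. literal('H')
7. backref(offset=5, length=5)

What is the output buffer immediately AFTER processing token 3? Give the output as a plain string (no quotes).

Token 1: literal('R'). Output: "R"
Token 2: literal('R'). Output: "RR"
Token 3: literal('B'). Output: "RRB"

Answer: RRB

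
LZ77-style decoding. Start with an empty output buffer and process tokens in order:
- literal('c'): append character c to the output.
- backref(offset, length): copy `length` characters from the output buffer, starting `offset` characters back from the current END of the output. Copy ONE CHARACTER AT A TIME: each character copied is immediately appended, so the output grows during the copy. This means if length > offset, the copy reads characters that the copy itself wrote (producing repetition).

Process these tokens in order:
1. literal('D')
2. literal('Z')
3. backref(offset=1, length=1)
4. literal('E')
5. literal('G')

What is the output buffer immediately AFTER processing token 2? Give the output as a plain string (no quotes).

Token 1: literal('D'). Output: "D"
Token 2: literal('Z'). Output: "DZ"

Answer: DZ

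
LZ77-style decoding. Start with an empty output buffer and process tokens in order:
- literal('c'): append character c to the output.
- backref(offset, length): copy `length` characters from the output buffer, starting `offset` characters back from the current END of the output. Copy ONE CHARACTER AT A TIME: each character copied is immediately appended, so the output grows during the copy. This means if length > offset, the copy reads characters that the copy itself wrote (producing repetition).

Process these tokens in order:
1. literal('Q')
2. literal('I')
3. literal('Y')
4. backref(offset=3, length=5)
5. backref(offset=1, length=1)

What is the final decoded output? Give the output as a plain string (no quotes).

Token 1: literal('Q'). Output: "Q"
Token 2: literal('I'). Output: "QI"
Token 3: literal('Y'). Output: "QIY"
Token 4: backref(off=3, len=5) (overlapping!). Copied 'QIYQI' from pos 0. Output: "QIYQIYQI"
Token 5: backref(off=1, len=1). Copied 'I' from pos 7. Output: "QIYQIYQII"

Answer: QIYQIYQII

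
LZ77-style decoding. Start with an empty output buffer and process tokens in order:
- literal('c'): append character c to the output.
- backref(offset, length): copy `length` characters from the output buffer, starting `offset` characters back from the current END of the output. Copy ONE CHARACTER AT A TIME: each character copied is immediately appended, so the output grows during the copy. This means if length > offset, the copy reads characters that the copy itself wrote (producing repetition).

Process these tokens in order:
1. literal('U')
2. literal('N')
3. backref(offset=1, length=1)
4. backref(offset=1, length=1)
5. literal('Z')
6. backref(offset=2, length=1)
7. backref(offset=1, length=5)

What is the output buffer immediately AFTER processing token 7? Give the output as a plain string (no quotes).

Answer: UNNNZNNNNNN

Derivation:
Token 1: literal('U'). Output: "U"
Token 2: literal('N'). Output: "UN"
Token 3: backref(off=1, len=1). Copied 'N' from pos 1. Output: "UNN"
Token 4: backref(off=1, len=1). Copied 'N' from pos 2. Output: "UNNN"
Token 5: literal('Z'). Output: "UNNNZ"
Token 6: backref(off=2, len=1). Copied 'N' from pos 3. Output: "UNNNZN"
Token 7: backref(off=1, len=5) (overlapping!). Copied 'NNNNN' from pos 5. Output: "UNNNZNNNNNN"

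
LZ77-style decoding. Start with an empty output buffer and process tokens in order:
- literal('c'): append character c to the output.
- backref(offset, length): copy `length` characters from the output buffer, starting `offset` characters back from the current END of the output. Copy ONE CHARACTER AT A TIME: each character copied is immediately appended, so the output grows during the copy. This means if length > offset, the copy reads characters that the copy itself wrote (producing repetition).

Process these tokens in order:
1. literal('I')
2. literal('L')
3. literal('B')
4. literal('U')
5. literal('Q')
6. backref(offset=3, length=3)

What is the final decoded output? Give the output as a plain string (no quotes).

Token 1: literal('I'). Output: "I"
Token 2: literal('L'). Output: "IL"
Token 3: literal('B'). Output: "ILB"
Token 4: literal('U'). Output: "ILBU"
Token 5: literal('Q'). Output: "ILBUQ"
Token 6: backref(off=3, len=3). Copied 'BUQ' from pos 2. Output: "ILBUQBUQ"

Answer: ILBUQBUQ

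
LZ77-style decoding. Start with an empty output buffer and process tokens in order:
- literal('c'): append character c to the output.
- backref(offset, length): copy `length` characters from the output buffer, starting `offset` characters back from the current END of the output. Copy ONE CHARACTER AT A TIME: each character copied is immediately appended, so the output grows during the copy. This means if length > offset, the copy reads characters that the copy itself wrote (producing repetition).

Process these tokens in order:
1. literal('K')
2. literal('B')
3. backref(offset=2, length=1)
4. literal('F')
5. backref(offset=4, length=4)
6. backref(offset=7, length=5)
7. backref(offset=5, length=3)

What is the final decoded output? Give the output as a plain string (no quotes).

Answer: KBKFKBKFBKFKBBKF

Derivation:
Token 1: literal('K'). Output: "K"
Token 2: literal('B'). Output: "KB"
Token 3: backref(off=2, len=1). Copied 'K' from pos 0. Output: "KBK"
Token 4: literal('F'). Output: "KBKF"
Token 5: backref(off=4, len=4). Copied 'KBKF' from pos 0. Output: "KBKFKBKF"
Token 6: backref(off=7, len=5). Copied 'BKFKB' from pos 1. Output: "KBKFKBKFBKFKB"
Token 7: backref(off=5, len=3). Copied 'BKF' from pos 8. Output: "KBKFKBKFBKFKBBKF"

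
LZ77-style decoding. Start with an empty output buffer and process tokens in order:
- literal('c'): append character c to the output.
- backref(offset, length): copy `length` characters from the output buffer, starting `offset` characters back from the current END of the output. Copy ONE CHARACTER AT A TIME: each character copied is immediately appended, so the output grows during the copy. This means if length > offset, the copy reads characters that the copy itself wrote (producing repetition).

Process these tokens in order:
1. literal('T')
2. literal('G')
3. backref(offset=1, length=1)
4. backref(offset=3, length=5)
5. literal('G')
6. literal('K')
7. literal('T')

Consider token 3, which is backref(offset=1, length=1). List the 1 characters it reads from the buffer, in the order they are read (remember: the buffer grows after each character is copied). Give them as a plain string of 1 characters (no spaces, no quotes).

Answer: G

Derivation:
Token 1: literal('T'). Output: "T"
Token 2: literal('G'). Output: "TG"
Token 3: backref(off=1, len=1). Buffer before: "TG" (len 2)
  byte 1: read out[1]='G', append. Buffer now: "TGG"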